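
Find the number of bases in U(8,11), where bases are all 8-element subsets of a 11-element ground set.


Bases of U(8,11) are all 8-element subsets of the 11-element ground set.
Number of bases = C(11,8).
(11 choose 8) = 165.

165


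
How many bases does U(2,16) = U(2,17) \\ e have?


Deleting e from U(2,17) gives U(2,16) since n > r.
Bases of U(2,16) = (16 choose 2) = 120.

120


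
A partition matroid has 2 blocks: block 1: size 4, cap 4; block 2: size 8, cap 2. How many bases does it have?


A basis picks exactly ci elements from block i.
Number of bases = product of C(|Si|, ci).
= C(4,4) * C(8,2)
= 1 * 28
= 28.

28


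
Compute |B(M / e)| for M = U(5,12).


Contracting e from U(5,12) gives U(4,11).
Bases of U(4,11) = (11 choose 4) = 330.

330


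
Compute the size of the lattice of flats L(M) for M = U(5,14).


Flats of U(5,14): every subset of size < 5 is a flat, plus E itself.
Count = C(14,0) + C(14,1) + C(14,2) + C(14,3) + C(14,4) + 1
     = 1 + 14 + 91 + 364 + 1001 + 1
     = 1472.

1472


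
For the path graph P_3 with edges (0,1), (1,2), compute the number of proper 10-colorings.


P(P_3, k) = k * (k-1)^(2).
P(10) = 10 * 9^2 = 10 * 81 = 810.

810


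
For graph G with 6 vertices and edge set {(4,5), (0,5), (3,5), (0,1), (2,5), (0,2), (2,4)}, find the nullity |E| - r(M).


Cycle rank (nullity) = |E| - r(M) = |E| - (|V| - c).
|E| = 7, |V| = 6, c = 1.
Nullity = 7 - (6 - 1) = 7 - 5 = 2.

2


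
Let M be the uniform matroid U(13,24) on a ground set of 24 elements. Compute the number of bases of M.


Bases of U(13,24) are all 13-element subsets of the 24-element ground set.
Number of bases = C(24,13).
C(24,13) = 24! / (13! * 11!) = 2496144.

2496144


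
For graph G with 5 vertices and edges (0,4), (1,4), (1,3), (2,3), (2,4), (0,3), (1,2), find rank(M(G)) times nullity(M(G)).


r(M) = |V| - c = 5 - 1 = 4.
nullity = |E| - r(M) = 7 - 4 = 3.
Product = 4 * 3 = 12.

12


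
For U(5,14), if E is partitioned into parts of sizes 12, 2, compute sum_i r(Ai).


r(Ai) = min(|Ai|, 5) for each part.
Sum = min(12,5) + min(2,5)
    = 5 + 2
    = 7.

7


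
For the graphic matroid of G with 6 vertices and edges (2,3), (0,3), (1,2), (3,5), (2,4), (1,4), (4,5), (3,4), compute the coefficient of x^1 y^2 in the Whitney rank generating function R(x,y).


R(x,y) = sum over A in 2^E of x^(r(E)-r(A)) * y^(|A|-r(A)).
G has 6 vertices, 8 edges. r(E) = 5.
Enumerate all 2^8 = 256 subsets.
Count subsets with r(E)-r(A)=1 and |A|-r(A)=2: 9.

9


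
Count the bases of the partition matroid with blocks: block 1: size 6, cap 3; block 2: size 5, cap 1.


A basis picks exactly ci elements from block i.
Number of bases = product of C(|Si|, ci).
= C(6,3) * C(5,1)
= 20 * 5
= 100.

100


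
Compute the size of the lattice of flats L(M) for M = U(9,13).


Flats of U(9,13): every subset of size < 9 is a flat, plus E itself.
Count = C(13,0) + C(13,1) + C(13,2) + C(13,3) + C(13,4) + C(13,5) + C(13,6) + C(13,7) + C(13,8) + 1
     = 1 + 13 + 78 + 286 + 715 + 1287 + 1716 + 1716 + 1287 + 1
     = 7100.

7100


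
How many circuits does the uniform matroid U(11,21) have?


In U(11,21), circuits are the (12)-element subsets.
Any set of 12 elements is dependent, and removing any one element gives
an independent set of size 11, so it is a minimal dependent set.
Number of circuits = C(21,12) = 21! / (12! * 9!) = 293930.

293930


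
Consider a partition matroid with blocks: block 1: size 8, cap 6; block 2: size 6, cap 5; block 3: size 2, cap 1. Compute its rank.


Rank of a partition matroid = sum of min(|Si|, ci) for each block.
= min(8,6) + min(6,5) + min(2,1)
= 6 + 5 + 1
= 12.

12


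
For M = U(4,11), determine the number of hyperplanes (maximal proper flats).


Hyperplanes of U(4,11) are flats of rank 3.
In a uniform matroid, these are exactly the (3)-element subsets.
Count = C(11,3) = 11! / (3! * 8!) = 165.

165


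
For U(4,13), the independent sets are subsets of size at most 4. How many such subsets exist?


Independent sets of U(4,13) are all subsets of size <= 4.
Count = C(13,0) + C(13,1) + C(13,2) + C(13,3) + C(13,4)
     = 1 + 13 + 78 + 286 + 715
     = 1093.

1093


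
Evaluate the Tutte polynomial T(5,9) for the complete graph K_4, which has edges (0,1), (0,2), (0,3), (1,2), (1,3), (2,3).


T(K_4; x,y) = x^3 + 3x^2 + 4xy + 2x + y^3 + 3y^2 + 2y.
Substituting x=5, y=9:
= 125 + 75 + 180 + 10 + 729 + 243 + 18
= 1380.

1380


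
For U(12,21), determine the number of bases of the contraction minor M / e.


Contracting e from U(12,21) gives U(11,20).
Bases of U(11,20) = (20 choose 11) = 167960.

167960


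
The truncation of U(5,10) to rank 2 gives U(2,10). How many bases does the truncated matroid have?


Truncating U(5,10) to rank 2 gives U(2,10).
Bases of U(2,10) are all 2-element subsets of 10 elements.
Number of bases = C(10,2) = 10! / (2! * 8!) = 45.

45


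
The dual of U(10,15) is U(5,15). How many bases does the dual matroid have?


The dual of U(r,n) is U(n-r, n) = U(5,15).
Bases of U(5,15) are all (5)-element subsets.
|B(M*)| = (15 choose 5) = 3003.

3003


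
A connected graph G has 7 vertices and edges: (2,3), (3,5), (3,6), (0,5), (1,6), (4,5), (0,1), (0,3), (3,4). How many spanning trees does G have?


By Kirchhoff's matrix tree theorem, the number of spanning trees equals
the determinant of any cofactor of the Laplacian matrix L.
G has 7 vertices and 9 edges.
Computing the (6 x 6) cofactor determinant gives 29.

29


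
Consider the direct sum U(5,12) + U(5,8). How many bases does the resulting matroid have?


Bases of a direct sum M1 + M2: |B| = |B(M1)| * |B(M2)|.
|B(U(5,12))| = C(12,5) = 792.
|B(U(5,8))| = C(8,5) = 56.
Total bases = 792 * 56 = 44352.

44352


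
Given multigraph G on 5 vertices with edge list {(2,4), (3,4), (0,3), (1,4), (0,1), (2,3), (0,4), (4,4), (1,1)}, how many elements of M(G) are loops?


In a graphic matroid, a loop is a self-loop edge (u,u) with rank 0.
Examining all 9 edges for self-loops...
Self-loops found: (4,4), (1,1)
Number of loops = 2.

2


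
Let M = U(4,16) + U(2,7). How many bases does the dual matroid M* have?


(M1+M2)* = M1* + M2*.
M1* = U(12,16), bases: C(16,12) = 1820.
M2* = U(5,7), bases: C(7,5) = 21.
|B(M*)| = 1820 * 21 = 38220.

38220


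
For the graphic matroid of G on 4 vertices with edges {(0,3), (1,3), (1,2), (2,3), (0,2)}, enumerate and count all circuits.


A circuit in a graphic matroid = edge set of a simple cycle.
G has 4 vertices and 5 edges.
Enumerating all minimal edge subsets forming cycles...
Total circuits found: 3.

3


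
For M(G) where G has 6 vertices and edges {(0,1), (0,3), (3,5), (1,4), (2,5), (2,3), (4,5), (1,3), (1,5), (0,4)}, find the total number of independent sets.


An independent set in a graphic matroid is an acyclic edge subset.
G has 6 vertices and 10 edges.
Enumerate all 2^10 = 1024 subsets, checking for acyclicity.
Total independent sets = 454.

454


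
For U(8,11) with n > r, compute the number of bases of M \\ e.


Deleting e from U(8,11) gives U(8,10) since n > r.
Bases of U(8,10) = (10 choose 8) = 45.

45


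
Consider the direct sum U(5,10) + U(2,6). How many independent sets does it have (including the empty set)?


For a direct sum, |I(M1+M2)| = |I(M1)| * |I(M2)|.
|I(U(5,10))| = sum C(10,k) for k=0..5 = 638.
|I(U(2,6))| = sum C(6,k) for k=0..2 = 22.
Total = 638 * 22 = 14036.

14036


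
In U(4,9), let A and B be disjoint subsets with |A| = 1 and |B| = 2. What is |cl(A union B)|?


|A union B| = 1 + 2 = 3 (disjoint).
In U(4,9), cl(S) = S if |S| < 4, else cl(S) = E.
Since 3 < 4, cl(A union B) = A union B.
|cl(A union B)| = 3.

3


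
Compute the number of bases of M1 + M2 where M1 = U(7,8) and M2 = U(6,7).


Bases of a direct sum M1 + M2: |B| = |B(M1)| * |B(M2)|.
|B(U(7,8))| = C(8,7) = 8.
|B(U(6,7))| = C(7,6) = 7.
Total bases = 8 * 7 = 56.

56


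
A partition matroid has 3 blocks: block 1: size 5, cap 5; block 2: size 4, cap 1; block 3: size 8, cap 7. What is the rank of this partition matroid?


Rank of a partition matroid = sum of min(|Si|, ci) for each block.
= min(5,5) + min(4,1) + min(8,7)
= 5 + 1 + 7
= 13.

13


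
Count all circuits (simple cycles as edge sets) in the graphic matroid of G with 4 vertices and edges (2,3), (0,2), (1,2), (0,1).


A circuit in a graphic matroid = edge set of a simple cycle.
G has 4 vertices and 4 edges.
Enumerating all minimal edge subsets forming cycles...
Total circuits found: 1.

1


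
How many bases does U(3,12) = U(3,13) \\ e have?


Deleting e from U(3,13) gives U(3,12) since n > r.
Bases of U(3,12) = C(12,3) = 12! / (3! * 9!) = 220.

220


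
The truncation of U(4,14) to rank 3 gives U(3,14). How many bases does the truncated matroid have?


Truncating U(4,14) to rank 3 gives U(3,14).
Bases of U(3,14) are all 3-element subsets of 14 elements.
Number of bases = C(14,3) = 14! / (3! * 11!) = 364.

364


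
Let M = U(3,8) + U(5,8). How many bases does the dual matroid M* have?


(M1+M2)* = M1* + M2*.
M1* = U(5,8), bases: C(8,5) = 56.
M2* = U(3,8), bases: C(8,3) = 56.
|B(M*)| = 56 * 56 = 3136.

3136


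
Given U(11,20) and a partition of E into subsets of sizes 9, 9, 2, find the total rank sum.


r(Ai) = min(|Ai|, 11) for each part.
Sum = min(9,11) + min(9,11) + min(2,11)
    = 9 + 9 + 2
    = 20.

20


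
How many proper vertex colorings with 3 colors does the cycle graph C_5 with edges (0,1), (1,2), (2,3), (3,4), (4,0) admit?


P(C_5, k) = (k-1)^5 + (-1)^5*(k-1).
P(3) = (2)^5 - 2
= 32 - 2 = 30.

30


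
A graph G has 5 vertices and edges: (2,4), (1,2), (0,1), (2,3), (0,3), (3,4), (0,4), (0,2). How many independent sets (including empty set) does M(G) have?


An independent set in a graphic matroid is an acyclic edge subset.
G has 5 vertices and 8 edges.
Enumerate all 2^8 = 256 subsets, checking for acyclicity.
Total independent sets = 128.

128


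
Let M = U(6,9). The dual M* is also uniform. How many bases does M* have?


The dual of U(r,n) is U(n-r, n) = U(3,9).
Bases of U(3,9) are all (3)-element subsets.
|B(M*)| = (9 choose 3) = 84.

84


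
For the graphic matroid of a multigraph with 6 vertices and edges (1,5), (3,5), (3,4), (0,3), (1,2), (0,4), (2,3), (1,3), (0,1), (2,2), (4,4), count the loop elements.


In a graphic matroid, a loop is a self-loop edge (u,u) with rank 0.
Examining all 11 edges for self-loops...
Self-loops found: (2,2), (4,4)
Number of loops = 2.

2


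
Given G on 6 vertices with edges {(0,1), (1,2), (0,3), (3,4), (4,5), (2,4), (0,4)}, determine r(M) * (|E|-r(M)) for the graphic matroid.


r(M) = |V| - c = 6 - 1 = 5.
nullity = |E| - r(M) = 7 - 5 = 2.
Product = 5 * 2 = 10.

10


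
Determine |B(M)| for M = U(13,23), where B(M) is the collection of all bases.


Bases of U(13,23) are all 13-element subsets of the 23-element ground set.
Number of bases = C(23,13).
(23 choose 13) = 1144066.

1144066


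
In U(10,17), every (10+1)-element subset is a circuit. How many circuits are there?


In U(10,17), circuits are the (11)-element subsets.
Any set of 11 elements is dependent, and removing any one element gives
an independent set of size 10, so it is a minimal dependent set.
Number of circuits = (17 choose 11) = 12376.

12376


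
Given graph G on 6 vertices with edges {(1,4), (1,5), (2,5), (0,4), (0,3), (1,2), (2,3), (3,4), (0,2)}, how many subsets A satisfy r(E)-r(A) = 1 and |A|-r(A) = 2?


R(x,y) = sum over A in 2^E of x^(r(E)-r(A)) * y^(|A|-r(A)).
G has 6 vertices, 9 edges. r(E) = 5.
Enumerate all 2^9 = 512 subsets.
Count subsets with r(E)-r(A)=1 and |A|-r(A)=2: 13.

13


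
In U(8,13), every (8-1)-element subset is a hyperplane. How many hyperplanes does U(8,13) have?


Hyperplanes of U(8,13) are flats of rank 7.
In a uniform matroid, these are exactly the (7)-element subsets.
Count = (13 choose 7) = 1716.

1716


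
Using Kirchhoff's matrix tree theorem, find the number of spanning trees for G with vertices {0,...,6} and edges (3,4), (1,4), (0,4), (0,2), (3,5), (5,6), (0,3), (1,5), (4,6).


By Kirchhoff's matrix tree theorem, the number of spanning trees equals
the determinant of any cofactor of the Laplacian matrix L.
G has 7 vertices and 9 edges.
Computing the (6 x 6) cofactor determinant gives 32.

32


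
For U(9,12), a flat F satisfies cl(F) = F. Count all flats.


Flats of U(9,12): every subset of size < 9 is a flat, plus E itself.
Count = C(12,0) + C(12,1) + C(12,2) + C(12,3) + C(12,4) + C(12,5) + C(12,6) + C(12,7) + C(12,8) + 1
     = 1 + 12 + 66 + 220 + 495 + 792 + 924 + 792 + 495 + 1
     = 3798.

3798


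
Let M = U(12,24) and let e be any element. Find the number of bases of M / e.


Contracting e from U(12,24) gives U(11,23).
Bases of U(11,23) = (23 choose 11) = 1352078.

1352078


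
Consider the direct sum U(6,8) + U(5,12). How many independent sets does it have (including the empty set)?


For a direct sum, |I(M1+M2)| = |I(M1)| * |I(M2)|.
|I(U(6,8))| = sum C(8,k) for k=0..6 = 247.
|I(U(5,12))| = sum C(12,k) for k=0..5 = 1586.
Total = 247 * 1586 = 391742.

391742


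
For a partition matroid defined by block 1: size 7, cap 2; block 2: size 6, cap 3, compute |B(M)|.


A basis picks exactly ci elements from block i.
Number of bases = product of C(|Si|, ci).
= C(7,2) * C(6,3)
= 21 * 20
= 420.

420


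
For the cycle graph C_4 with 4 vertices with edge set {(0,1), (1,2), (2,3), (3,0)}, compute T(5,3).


T(C_4; x,y) = x + x^2 + ... + x^(3) + y.
T(5,3) = 5^1 + 5^2 + 5^3 + 3
= 5 + 25 + 125 + 3
= 158.

158


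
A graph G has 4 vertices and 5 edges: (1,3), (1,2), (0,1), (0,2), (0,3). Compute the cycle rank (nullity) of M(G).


Cycle rank (nullity) = |E| - r(M) = |E| - (|V| - c).
|E| = 5, |V| = 4, c = 1.
Nullity = 5 - (4 - 1) = 5 - 3 = 2.

2


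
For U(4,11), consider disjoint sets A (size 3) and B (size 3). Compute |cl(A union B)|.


|A union B| = 3 + 3 = 6 (disjoint).
In U(4,11), cl(S) = S if |S| < 4, else cl(S) = E.
Since 6 >= 4, cl(A union B) = E.
|cl(A union B)| = 11.

11


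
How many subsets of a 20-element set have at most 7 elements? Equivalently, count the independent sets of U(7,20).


Independent sets of U(7,20) are all subsets of size <= 7.
Count = (20 choose 0) + (20 choose 1) + (20 choose 2) + (20 choose 3) + (20 choose 4) + (20 choose 5) + (20 choose 6) + (20 choose 7)
     = 1 + 20 + 190 + 1140 + 4845 + 15504 + 38760 + 77520
     = 137980.

137980


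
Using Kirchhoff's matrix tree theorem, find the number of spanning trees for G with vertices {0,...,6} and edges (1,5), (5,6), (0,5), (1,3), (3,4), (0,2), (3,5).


By Kirchhoff's matrix tree theorem, the number of spanning trees equals
the determinant of any cofactor of the Laplacian matrix L.
G has 7 vertices and 7 edges.
Computing the (6 x 6) cofactor determinant gives 3.

3


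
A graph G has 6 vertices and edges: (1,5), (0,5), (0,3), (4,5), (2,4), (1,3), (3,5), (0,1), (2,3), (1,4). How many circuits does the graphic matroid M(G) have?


A circuit in a graphic matroid = edge set of a simple cycle.
G has 6 vertices and 10 edges.
Enumerating all minimal edge subsets forming cycles...
Total circuits found: 22.

22


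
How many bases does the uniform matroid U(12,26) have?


Bases of U(12,26) are all 12-element subsets of the 26-element ground set.
Number of bases = C(26,12).
(26 choose 12) = 9657700.

9657700


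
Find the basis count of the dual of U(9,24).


The dual of U(r,n) is U(n-r, n) = U(15,24).
Bases of U(15,24) are all (15)-element subsets.
|B(M*)| = C(24,15) = 1307504.

1307504


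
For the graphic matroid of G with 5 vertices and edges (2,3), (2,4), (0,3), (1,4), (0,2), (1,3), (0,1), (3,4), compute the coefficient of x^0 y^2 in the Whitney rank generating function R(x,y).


R(x,y) = sum over A in 2^E of x^(r(E)-r(A)) * y^(|A|-r(A)).
G has 5 vertices, 8 edges. r(E) = 4.
Enumerate all 2^8 = 256 subsets.
Count subsets with r(E)-r(A)=0 and |A|-r(A)=2: 28.

28


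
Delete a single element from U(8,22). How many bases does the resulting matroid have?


Deleting e from U(8,22) gives U(8,21) since n > r.
Bases of U(8,21) = (21 choose 8) = 203490.

203490


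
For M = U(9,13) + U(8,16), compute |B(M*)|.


(M1+M2)* = M1* + M2*.
M1* = U(4,13), bases: C(13,4) = 715.
M2* = U(8,16), bases: C(16,8) = 12870.
|B(M*)| = 715 * 12870 = 9202050.

9202050


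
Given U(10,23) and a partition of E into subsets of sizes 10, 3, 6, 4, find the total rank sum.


r(Ai) = min(|Ai|, 10) for each part.
Sum = min(10,10) + min(3,10) + min(6,10) + min(4,10)
    = 10 + 3 + 6 + 4
    = 23.

23


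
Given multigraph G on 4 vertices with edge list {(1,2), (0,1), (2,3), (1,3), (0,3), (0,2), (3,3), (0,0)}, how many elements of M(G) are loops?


In a graphic matroid, a loop is a self-loop edge (u,u) with rank 0.
Examining all 8 edges for self-loops...
Self-loops found: (3,3), (0,0)
Number of loops = 2.

2


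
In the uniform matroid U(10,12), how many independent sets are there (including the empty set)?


Independent sets of U(10,12) are all subsets of size <= 10.
Count = C(12,0) + C(12,1) + C(12,2) + C(12,3) + C(12,4) + C(12,5) + C(12,6) + C(12,7) + C(12,8) + C(12,9) + C(12,10)
     = 1 + 12 + 66 + 220 + 495 + 792 + 924 + 792 + 495 + 220 + 66
     = 4083.

4083


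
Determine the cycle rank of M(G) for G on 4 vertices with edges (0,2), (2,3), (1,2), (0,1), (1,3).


Cycle rank (nullity) = |E| - r(M) = |E| - (|V| - c).
|E| = 5, |V| = 4, c = 1.
Nullity = 5 - (4 - 1) = 5 - 3 = 2.

2


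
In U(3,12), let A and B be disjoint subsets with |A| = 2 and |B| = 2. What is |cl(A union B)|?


|A union B| = 2 + 2 = 4 (disjoint).
In U(3,12), cl(S) = S if |S| < 3, else cl(S) = E.
Since 4 >= 3, cl(A union B) = E.
|cl(A union B)| = 12.

12


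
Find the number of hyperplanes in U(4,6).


Hyperplanes of U(4,6) are flats of rank 3.
In a uniform matroid, these are exactly the (3)-element subsets.
Count = (6 choose 3) = 20.

20


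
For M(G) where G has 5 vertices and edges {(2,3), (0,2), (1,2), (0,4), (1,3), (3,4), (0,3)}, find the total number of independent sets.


An independent set in a graphic matroid is an acyclic edge subset.
G has 5 vertices and 7 edges.
Enumerate all 2^7 = 128 subsets, checking for acyclicity.
Total independent sets = 82.

82


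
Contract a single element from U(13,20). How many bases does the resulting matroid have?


Contracting e from U(13,20) gives U(12,19).
Bases of U(12,19) = (19 choose 12) = 50388.

50388


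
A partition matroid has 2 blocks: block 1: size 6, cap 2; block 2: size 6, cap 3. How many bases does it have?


A basis picks exactly ci elements from block i.
Number of bases = product of C(|Si|, ci).
= C(6,2) * C(6,3)
= 15 * 20
= 300.

300


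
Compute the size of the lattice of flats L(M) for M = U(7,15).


Flats of U(7,15): every subset of size < 7 is a flat, plus E itself.
Count = (15 choose 0) + (15 choose 1) + (15 choose 2) + (15 choose 3) + (15 choose 4) + (15 choose 5) + (15 choose 6) + 1
     = 1 + 15 + 105 + 455 + 1365 + 3003 + 5005 + 1
     = 9950.

9950


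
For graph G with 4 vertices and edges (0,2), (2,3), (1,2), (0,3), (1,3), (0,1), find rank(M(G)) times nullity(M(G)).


r(M) = |V| - c = 4 - 1 = 3.
nullity = |E| - r(M) = 6 - 3 = 3.
Product = 3 * 3 = 9.

9


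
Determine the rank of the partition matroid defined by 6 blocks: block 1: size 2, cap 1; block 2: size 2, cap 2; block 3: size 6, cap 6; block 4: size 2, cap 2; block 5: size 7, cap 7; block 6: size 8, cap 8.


Rank of a partition matroid = sum of min(|Si|, ci) for each block.
= min(2,1) + min(2,2) + min(6,6) + min(2,2) + min(7,7) + min(8,8)
= 1 + 2 + 6 + 2 + 7 + 8
= 26.

26


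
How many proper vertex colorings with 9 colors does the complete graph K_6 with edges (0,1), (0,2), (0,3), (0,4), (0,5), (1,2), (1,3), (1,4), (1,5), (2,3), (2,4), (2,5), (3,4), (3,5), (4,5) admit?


P(K_6, k) = k(k-1)(k-2)...(k-5).
P(9) = (9) * (8) * (7) * (6) * (5) * (4) = 60480.

60480


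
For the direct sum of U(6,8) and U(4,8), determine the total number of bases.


Bases of a direct sum M1 + M2: |B| = |B(M1)| * |B(M2)|.
|B(U(6,8))| = C(8,6) = 28.
|B(U(4,8))| = C(8,4) = 70.
Total bases = 28 * 70 = 1960.

1960


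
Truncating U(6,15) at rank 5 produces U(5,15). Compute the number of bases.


Truncating U(6,15) to rank 5 gives U(5,15).
Bases of U(5,15) are all 5-element subsets of 15 elements.
Number of bases = C(15,5) = 3003.

3003


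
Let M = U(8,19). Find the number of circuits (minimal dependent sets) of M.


In U(8,19), circuits are the (9)-element subsets.
Any set of 9 elements is dependent, and removing any one element gives
an independent set of size 8, so it is a minimal dependent set.
Number of circuits = (19 choose 9) = 92378.

92378


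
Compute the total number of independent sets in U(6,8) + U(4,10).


For a direct sum, |I(M1+M2)| = |I(M1)| * |I(M2)|.
|I(U(6,8))| = sum C(8,k) for k=0..6 = 247.
|I(U(4,10))| = sum C(10,k) for k=0..4 = 386.
Total = 247 * 386 = 95342.

95342


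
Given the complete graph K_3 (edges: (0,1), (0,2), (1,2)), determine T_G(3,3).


T(K_3; x,y) = x^2 + x + y.
T(3,3) = 9 + 3 + 3 = 15.

15


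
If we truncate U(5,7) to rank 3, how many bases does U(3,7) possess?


Truncating U(5,7) to rank 3 gives U(3,7).
Bases of U(3,7) are all 3-element subsets of 7 elements.
Number of bases = C(7,3) = 7! / (3! * 4!) = 35.

35


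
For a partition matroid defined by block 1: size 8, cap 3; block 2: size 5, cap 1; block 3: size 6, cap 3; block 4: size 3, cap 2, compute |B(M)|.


A basis picks exactly ci elements from block i.
Number of bases = product of C(|Si|, ci).
= C(8,3) * C(5,1) * C(6,3) * C(3,2)
= 56 * 5 * 20 * 3
= 16800.

16800


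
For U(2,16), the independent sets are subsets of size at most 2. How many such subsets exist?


Independent sets of U(2,16) are all subsets of size <= 2.
Count = (16 choose 0) + (16 choose 1) + (16 choose 2)
     = 1 + 16 + 120
     = 137.

137


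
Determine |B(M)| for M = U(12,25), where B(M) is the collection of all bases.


Bases of U(12,25) are all 12-element subsets of the 25-element ground set.
Number of bases = C(25,12).
C(25,12) = 5200300.

5200300


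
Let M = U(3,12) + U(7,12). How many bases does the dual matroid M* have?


(M1+M2)* = M1* + M2*.
M1* = U(9,12), bases: C(12,9) = 220.
M2* = U(5,12), bases: C(12,5) = 792.
|B(M*)| = 220 * 792 = 174240.

174240


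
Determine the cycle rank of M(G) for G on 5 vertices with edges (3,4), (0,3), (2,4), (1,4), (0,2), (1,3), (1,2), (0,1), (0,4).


Cycle rank (nullity) = |E| - r(M) = |E| - (|V| - c).
|E| = 9, |V| = 5, c = 1.
Nullity = 9 - (5 - 1) = 9 - 4 = 5.

5


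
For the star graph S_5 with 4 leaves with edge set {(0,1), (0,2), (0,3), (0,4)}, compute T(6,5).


A star on 5 vertices is a tree with 4 edges.
T(x,y) = x^(4) for any tree.
T(6,5) = 6^4 = 1296.

1296


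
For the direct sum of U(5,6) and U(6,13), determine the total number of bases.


Bases of a direct sum M1 + M2: |B| = |B(M1)| * |B(M2)|.
|B(U(5,6))| = C(6,5) = 6.
|B(U(6,13))| = C(13,6) = 1716.
Total bases = 6 * 1716 = 10296.

10296


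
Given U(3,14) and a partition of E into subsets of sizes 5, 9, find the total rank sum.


r(Ai) = min(|Ai|, 3) for each part.
Sum = min(5,3) + min(9,3)
    = 3 + 3
    = 6.

6


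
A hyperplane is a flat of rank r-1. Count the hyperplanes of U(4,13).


Hyperplanes of U(4,13) are flats of rank 3.
In a uniform matroid, these are exactly the (3)-element subsets.
Count = (13 choose 3) = 286.

286


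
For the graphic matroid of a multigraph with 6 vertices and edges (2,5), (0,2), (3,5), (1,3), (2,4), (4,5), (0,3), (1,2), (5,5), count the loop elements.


In a graphic matroid, a loop is a self-loop edge (u,u) with rank 0.
Examining all 9 edges for self-loops...
Self-loops found: (5,5)
Number of loops = 1.

1


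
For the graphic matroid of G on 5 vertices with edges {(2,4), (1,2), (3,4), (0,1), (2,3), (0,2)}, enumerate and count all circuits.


A circuit in a graphic matroid = edge set of a simple cycle.
G has 5 vertices and 6 edges.
Enumerating all minimal edge subsets forming cycles...
Total circuits found: 2.

2


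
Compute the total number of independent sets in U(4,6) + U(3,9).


For a direct sum, |I(M1+M2)| = |I(M1)| * |I(M2)|.
|I(U(4,6))| = sum C(6,k) for k=0..4 = 57.
|I(U(3,9))| = sum C(9,k) for k=0..3 = 130.
Total = 57 * 130 = 7410.

7410


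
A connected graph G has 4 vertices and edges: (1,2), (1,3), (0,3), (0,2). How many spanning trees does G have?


By Kirchhoff's matrix tree theorem, the number of spanning trees equals
the determinant of any cofactor of the Laplacian matrix L.
G has 4 vertices and 4 edges.
Computing the (3 x 3) cofactor determinant gives 4.

4


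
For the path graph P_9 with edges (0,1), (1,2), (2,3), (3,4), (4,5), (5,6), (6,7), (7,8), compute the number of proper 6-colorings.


P(P_9, k) = k * (k-1)^(8).
P(6) = 6 * 5^8 = 6 * 390625 = 2343750.

2343750


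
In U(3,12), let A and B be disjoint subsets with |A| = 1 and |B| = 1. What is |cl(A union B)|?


|A union B| = 1 + 1 = 2 (disjoint).
In U(3,12), cl(S) = S if |S| < 3, else cl(S) = E.
Since 2 < 3, cl(A union B) = A union B.
|cl(A union B)| = 2.

2


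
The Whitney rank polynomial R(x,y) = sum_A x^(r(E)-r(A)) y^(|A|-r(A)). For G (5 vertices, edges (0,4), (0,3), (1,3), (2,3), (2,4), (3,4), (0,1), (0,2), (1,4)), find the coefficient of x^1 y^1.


R(x,y) = sum over A in 2^E of x^(r(E)-r(A)) * y^(|A|-r(A)).
G has 5 vertices, 9 edges. r(E) = 4.
Enumerate all 2^9 = 512 subsets.
Count subsets with r(E)-r(A)=1 and |A|-r(A)=1: 51.

51


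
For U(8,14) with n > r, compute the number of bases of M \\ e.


Deleting e from U(8,14) gives U(8,13) since n > r.
Bases of U(8,13) = C(13,8) = 13! / (8! * 5!) = 1287.

1287


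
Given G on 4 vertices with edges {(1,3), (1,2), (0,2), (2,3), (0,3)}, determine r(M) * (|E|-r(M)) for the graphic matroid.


r(M) = |V| - c = 4 - 1 = 3.
nullity = |E| - r(M) = 5 - 3 = 2.
Product = 3 * 2 = 6.

6


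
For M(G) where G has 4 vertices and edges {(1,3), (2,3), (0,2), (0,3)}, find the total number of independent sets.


An independent set in a graphic matroid is an acyclic edge subset.
G has 4 vertices and 4 edges.
Enumerate all 2^4 = 16 subsets, checking for acyclicity.
Total independent sets = 14.

14


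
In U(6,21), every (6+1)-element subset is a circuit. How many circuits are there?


In U(6,21), circuits are the (7)-element subsets.
Any set of 7 elements is dependent, and removing any one element gives
an independent set of size 6, so it is a minimal dependent set.
Number of circuits = (21 choose 7) = 116280.

116280


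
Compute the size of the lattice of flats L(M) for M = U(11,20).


Flats of U(11,20): every subset of size < 11 is a flat, plus E itself.
Count = C(20,0) + C(20,1) + C(20,2) + C(20,3) + C(20,4) + C(20,5) + C(20,6) + C(20,7) + C(20,8) + C(20,9) + C(20,10) + 1
     = 1 + 20 + 190 + 1140 + 4845 + 15504 + 38760 + 77520 + 125970 + 167960 + 184756 + 1
     = 616667.

616667


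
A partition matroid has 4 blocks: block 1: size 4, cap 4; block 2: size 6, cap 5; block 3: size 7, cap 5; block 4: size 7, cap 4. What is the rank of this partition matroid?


Rank of a partition matroid = sum of min(|Si|, ci) for each block.
= min(4,4) + min(6,5) + min(7,5) + min(7,4)
= 4 + 5 + 5 + 4
= 18.

18


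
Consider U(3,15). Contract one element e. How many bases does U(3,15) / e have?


Contracting e from U(3,15) gives U(2,14).
Bases of U(2,14) = C(14,2) = 14! / (2! * 12!) = 91.

91


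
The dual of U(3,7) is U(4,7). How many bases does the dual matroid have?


The dual of U(r,n) is U(n-r, n) = U(4,7).
Bases of U(4,7) are all (4)-element subsets.
|B(M*)| = (7 choose 4) = 35.

35


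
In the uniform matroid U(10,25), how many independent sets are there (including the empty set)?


Independent sets of U(10,25) are all subsets of size <= 10.
Count = (25 choose 0) + (25 choose 1) + (25 choose 2) + (25 choose 3) + (25 choose 4) + (25 choose 5) + (25 choose 6) + (25 choose 7) + (25 choose 8) + (25 choose 9) + (25 choose 10)
     = 1 + 25 + 300 + 2300 + 12650 + 53130 + 177100 + 480700 + 1081575 + 2042975 + 3268760
     = 7119516.

7119516


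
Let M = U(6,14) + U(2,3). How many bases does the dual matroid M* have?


(M1+M2)* = M1* + M2*.
M1* = U(8,14), bases: C(14,8) = 3003.
M2* = U(1,3), bases: C(3,1) = 3.
|B(M*)| = 3003 * 3 = 9009.

9009


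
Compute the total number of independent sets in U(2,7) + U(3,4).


For a direct sum, |I(M1+M2)| = |I(M1)| * |I(M2)|.
|I(U(2,7))| = sum C(7,k) for k=0..2 = 29.
|I(U(3,4))| = sum C(4,k) for k=0..3 = 15.
Total = 29 * 15 = 435.

435


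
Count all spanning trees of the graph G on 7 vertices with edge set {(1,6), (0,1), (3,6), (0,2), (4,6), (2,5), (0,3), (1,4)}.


By Kirchhoff's matrix tree theorem, the number of spanning trees equals
the determinant of any cofactor of the Laplacian matrix L.
G has 7 vertices and 8 edges.
Computing the (6 x 6) cofactor determinant gives 11.

11


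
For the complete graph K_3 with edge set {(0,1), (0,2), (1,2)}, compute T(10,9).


T(K_3; x,y) = x^2 + x + y.
T(10,9) = 100 + 10 + 9 = 119.

119


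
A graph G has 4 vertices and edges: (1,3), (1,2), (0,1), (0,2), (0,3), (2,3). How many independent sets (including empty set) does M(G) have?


An independent set in a graphic matroid is an acyclic edge subset.
G has 4 vertices and 6 edges.
Enumerate all 2^6 = 64 subsets, checking for acyclicity.
Total independent sets = 38.

38


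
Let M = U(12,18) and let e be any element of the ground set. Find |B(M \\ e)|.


Deleting e from U(12,18) gives U(12,17) since n > r.
Bases of U(12,17) = C(17,12) = 17! / (12! * 5!) = 6188.

6188


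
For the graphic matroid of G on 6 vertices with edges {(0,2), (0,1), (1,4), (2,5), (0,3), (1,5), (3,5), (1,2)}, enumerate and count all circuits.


A circuit in a graphic matroid = edge set of a simple cycle.
G has 6 vertices and 8 edges.
Enumerating all minimal edge subsets forming cycles...
Total circuits found: 7.

7


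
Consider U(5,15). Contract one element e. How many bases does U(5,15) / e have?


Contracting e from U(5,15) gives U(4,14).
Bases of U(4,14) = C(14,4) = (14 * 13 * 12 * 11) / (1 * 2 * 3 * 4) = 1001.

1001


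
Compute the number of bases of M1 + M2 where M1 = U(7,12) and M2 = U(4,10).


Bases of a direct sum M1 + M2: |B| = |B(M1)| * |B(M2)|.
|B(U(7,12))| = C(12,7) = 792.
|B(U(4,10))| = C(10,4) = 210.
Total bases = 792 * 210 = 166320.

166320


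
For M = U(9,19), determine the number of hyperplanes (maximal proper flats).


Hyperplanes of U(9,19) are flats of rank 8.
In a uniform matroid, these are exactly the (8)-element subsets.
Count = C(19,8) = 19! / (8! * 11!) = 75582.

75582


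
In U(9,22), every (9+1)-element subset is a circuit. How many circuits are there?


In U(9,22), circuits are the (10)-element subsets.
Any set of 10 elements is dependent, and removing any one element gives
an independent set of size 9, so it is a minimal dependent set.
Number of circuits = (22 choose 10) = 646646.

646646


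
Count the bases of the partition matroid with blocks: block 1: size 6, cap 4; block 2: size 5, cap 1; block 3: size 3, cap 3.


A basis picks exactly ci elements from block i.
Number of bases = product of C(|Si|, ci).
= C(6,4) * C(5,1) * C(3,3)
= 15 * 5 * 1
= 75.

75


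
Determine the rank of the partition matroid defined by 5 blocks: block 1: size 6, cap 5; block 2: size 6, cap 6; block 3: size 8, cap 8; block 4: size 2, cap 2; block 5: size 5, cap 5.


Rank of a partition matroid = sum of min(|Si|, ci) for each block.
= min(6,5) + min(6,6) + min(8,8) + min(2,2) + min(5,5)
= 5 + 6 + 8 + 2 + 5
= 26.

26


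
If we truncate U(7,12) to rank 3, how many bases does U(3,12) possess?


Truncating U(7,12) to rank 3 gives U(3,12).
Bases of U(3,12) are all 3-element subsets of 12 elements.
Number of bases = C(12,3) = 12! / (3! * 9!) = 220.

220


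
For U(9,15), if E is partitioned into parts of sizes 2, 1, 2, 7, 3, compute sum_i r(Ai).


r(Ai) = min(|Ai|, 9) for each part.
Sum = min(2,9) + min(1,9) + min(2,9) + min(7,9) + min(3,9)
    = 2 + 1 + 2 + 7 + 3
    = 15.

15


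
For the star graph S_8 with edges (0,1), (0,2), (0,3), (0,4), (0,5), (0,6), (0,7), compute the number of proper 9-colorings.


P(tree, k) = k * (k-1)^(7) for any tree on 8 vertices.
P(9) = 9 * 8^7 = 9 * 2097152 = 18874368.

18874368


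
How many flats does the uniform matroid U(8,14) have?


Flats of U(8,14): every subset of size < 8 is a flat, plus E itself.
Count = C(14,0) + C(14,1) + C(14,2) + C(14,3) + C(14,4) + C(14,5) + C(14,6) + C(14,7) + 1
     = 1 + 14 + 91 + 364 + 1001 + 2002 + 3003 + 3432 + 1
     = 9909.

9909


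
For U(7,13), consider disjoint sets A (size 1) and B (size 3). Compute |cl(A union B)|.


|A union B| = 1 + 3 = 4 (disjoint).
In U(7,13), cl(S) = S if |S| < 7, else cl(S) = E.
Since 4 < 7, cl(A union B) = A union B.
|cl(A union B)| = 4.

4


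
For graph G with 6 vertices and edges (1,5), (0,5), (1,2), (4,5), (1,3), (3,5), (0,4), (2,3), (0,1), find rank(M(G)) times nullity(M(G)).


r(M) = |V| - c = 6 - 1 = 5.
nullity = |E| - r(M) = 9 - 5 = 4.
Product = 5 * 4 = 20.

20


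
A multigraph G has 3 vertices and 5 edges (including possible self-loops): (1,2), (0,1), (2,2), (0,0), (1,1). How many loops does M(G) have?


In a graphic matroid, a loop is a self-loop edge (u,u) with rank 0.
Examining all 5 edges for self-loops...
Self-loops found: (2,2), (0,0), (1,1)
Number of loops = 3.

3


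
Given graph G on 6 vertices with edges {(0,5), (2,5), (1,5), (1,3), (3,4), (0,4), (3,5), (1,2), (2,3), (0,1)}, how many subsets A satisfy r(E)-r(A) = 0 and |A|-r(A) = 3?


R(x,y) = sum over A in 2^E of x^(r(E)-r(A)) * y^(|A|-r(A)).
G has 6 vertices, 10 edges. r(E) = 5.
Enumerate all 2^10 = 1024 subsets.
Count subsets with r(E)-r(A)=0 and |A|-r(A)=3: 44.

44


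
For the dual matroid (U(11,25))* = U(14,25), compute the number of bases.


The dual of U(r,n) is U(n-r, n) = U(14,25).
Bases of U(14,25) are all (14)-element subsets.
|B(M*)| = C(25,14) = 4457400.

4457400


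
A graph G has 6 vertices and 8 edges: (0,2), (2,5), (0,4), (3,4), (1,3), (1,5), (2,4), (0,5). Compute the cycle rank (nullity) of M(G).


Cycle rank (nullity) = |E| - r(M) = |E| - (|V| - c).
|E| = 8, |V| = 6, c = 1.
Nullity = 8 - (6 - 1) = 8 - 5 = 3.

3


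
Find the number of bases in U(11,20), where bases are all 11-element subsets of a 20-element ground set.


Bases of U(11,20) are all 11-element subsets of the 20-element ground set.
Number of bases = C(20,11).
C(20,11) = 20! / (11! * 9!) = 167960.

167960


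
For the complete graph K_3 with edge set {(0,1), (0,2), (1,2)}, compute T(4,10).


T(K_3; x,y) = x^2 + x + y.
T(4,10) = 16 + 4 + 10 = 30.

30


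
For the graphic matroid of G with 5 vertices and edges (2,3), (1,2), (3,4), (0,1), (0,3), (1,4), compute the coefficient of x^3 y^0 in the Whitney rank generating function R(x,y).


R(x,y) = sum over A in 2^E of x^(r(E)-r(A)) * y^(|A|-r(A)).
G has 5 vertices, 6 edges. r(E) = 4.
Enumerate all 2^6 = 64 subsets.
Count subsets with r(E)-r(A)=3 and |A|-r(A)=0: 6.

6


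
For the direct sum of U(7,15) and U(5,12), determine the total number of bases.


Bases of a direct sum M1 + M2: |B| = |B(M1)| * |B(M2)|.
|B(U(7,15))| = C(15,7) = 6435.
|B(U(5,12))| = C(12,5) = 792.
Total bases = 6435 * 792 = 5096520.

5096520


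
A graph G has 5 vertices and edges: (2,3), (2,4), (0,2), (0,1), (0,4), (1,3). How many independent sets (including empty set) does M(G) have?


An independent set in a graphic matroid is an acyclic edge subset.
G has 5 vertices and 6 edges.
Enumerate all 2^6 = 64 subsets, checking for acyclicity.
Total independent sets = 52.

52


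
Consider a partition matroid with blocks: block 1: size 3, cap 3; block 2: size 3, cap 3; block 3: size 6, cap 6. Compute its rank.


Rank of a partition matroid = sum of min(|Si|, ci) for each block.
= min(3,3) + min(3,3) + min(6,6)
= 3 + 3 + 6
= 12.

12


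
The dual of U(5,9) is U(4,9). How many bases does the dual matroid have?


The dual of U(r,n) is U(n-r, n) = U(4,9).
Bases of U(4,9) are all (4)-element subsets.
|B(M*)| = (9 choose 4) = 126.

126


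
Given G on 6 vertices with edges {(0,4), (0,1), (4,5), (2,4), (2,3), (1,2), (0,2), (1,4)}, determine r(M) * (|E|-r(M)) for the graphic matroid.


r(M) = |V| - c = 6 - 1 = 5.
nullity = |E| - r(M) = 8 - 5 = 3.
Product = 5 * 3 = 15.

15


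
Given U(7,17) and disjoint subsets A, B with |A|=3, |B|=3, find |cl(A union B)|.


|A union B| = 3 + 3 = 6 (disjoint).
In U(7,17), cl(S) = S if |S| < 7, else cl(S) = E.
Since 6 < 7, cl(A union B) = A union B.
|cl(A union B)| = 6.

6


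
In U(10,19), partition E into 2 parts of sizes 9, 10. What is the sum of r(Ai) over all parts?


r(Ai) = min(|Ai|, 10) for each part.
Sum = min(9,10) + min(10,10)
    = 9 + 10
    = 19.

19


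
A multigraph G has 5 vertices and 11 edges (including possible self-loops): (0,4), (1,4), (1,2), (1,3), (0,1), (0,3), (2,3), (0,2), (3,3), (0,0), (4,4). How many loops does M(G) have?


In a graphic matroid, a loop is a self-loop edge (u,u) with rank 0.
Examining all 11 edges for self-loops...
Self-loops found: (3,3), (0,0), (4,4)
Number of loops = 3.

3


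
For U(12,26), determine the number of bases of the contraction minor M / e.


Contracting e from U(12,26) gives U(11,25).
Bases of U(11,25) = (25 choose 11) = 4457400.

4457400


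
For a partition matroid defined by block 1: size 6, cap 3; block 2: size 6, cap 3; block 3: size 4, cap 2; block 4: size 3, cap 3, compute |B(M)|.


A basis picks exactly ci elements from block i.
Number of bases = product of C(|Si|, ci).
= C(6,3) * C(6,3) * C(4,2) * C(3,3)
= 20 * 20 * 6 * 1
= 2400.

2400


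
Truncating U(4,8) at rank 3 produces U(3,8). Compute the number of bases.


Truncating U(4,8) to rank 3 gives U(3,8).
Bases of U(3,8) are all 3-element subsets of 8 elements.
Number of bases = C(8,3) = 8! / (3! * 5!) = 56.

56


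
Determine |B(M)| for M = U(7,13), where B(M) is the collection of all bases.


Bases of U(7,13) are all 7-element subsets of the 13-element ground set.
Number of bases = C(13,7).
C(13,7) = 13! / (7! * 6!) = 1716.

1716


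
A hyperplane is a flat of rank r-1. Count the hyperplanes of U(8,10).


Hyperplanes of U(8,10) are flats of rank 7.
In a uniform matroid, these are exactly the (7)-element subsets.
Count = (10 choose 7) = 120.

120


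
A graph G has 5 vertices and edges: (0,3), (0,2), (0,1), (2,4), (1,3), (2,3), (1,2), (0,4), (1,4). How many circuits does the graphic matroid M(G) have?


A circuit in a graphic matroid = edge set of a simple cycle.
G has 5 vertices and 9 edges.
Enumerating all minimal edge subsets forming cycles...
Total circuits found: 22.

22


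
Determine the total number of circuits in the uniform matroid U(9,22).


In U(9,22), circuits are the (10)-element subsets.
Any set of 10 elements is dependent, and removing any one element gives
an independent set of size 9, so it is a minimal dependent set.
Number of circuits = (22 choose 10) = 646646.

646646


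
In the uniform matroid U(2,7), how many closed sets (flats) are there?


Flats of U(2,7): every subset of size < 2 is a flat, plus E itself.
Count = C(7,0) + C(7,1) + 1
     = 1 + 7 + 1
     = 9.

9


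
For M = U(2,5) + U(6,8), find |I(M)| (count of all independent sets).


For a direct sum, |I(M1+M2)| = |I(M1)| * |I(M2)|.
|I(U(2,5))| = sum C(5,k) for k=0..2 = 16.
|I(U(6,8))| = sum C(8,k) for k=0..6 = 247.
Total = 16 * 247 = 3952.

3952


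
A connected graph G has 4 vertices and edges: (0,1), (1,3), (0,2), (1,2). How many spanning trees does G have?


By Kirchhoff's matrix tree theorem, the number of spanning trees equals
the determinant of any cofactor of the Laplacian matrix L.
G has 4 vertices and 4 edges.
Computing the (3 x 3) cofactor determinant gives 3.

3
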